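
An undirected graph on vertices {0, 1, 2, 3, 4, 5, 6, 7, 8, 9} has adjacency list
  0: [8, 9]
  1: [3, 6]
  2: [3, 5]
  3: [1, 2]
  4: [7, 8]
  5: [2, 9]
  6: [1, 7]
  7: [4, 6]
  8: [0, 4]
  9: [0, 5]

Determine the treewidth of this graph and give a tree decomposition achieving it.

Treewidth 2.
One optimal decomposition is:
Bags: B1 = {0, 8, 9}  B2 = {4, 8, 9}  B3 = {4, 7, 9}  B4 = {6, 7, 9}  B5 = {1, 6, 9}  B6 = {1, 3, 9}  B7 = {2, 3, 9}  B8 = {2, 5, 9}
Tree: B1–B2, B2–B3, B3–B4, B4–B5, B5–B6, B6–B7, B7–B8

Every bag has size at most 3, so the width is 3 − 1 = 2 and tw(G) ≤ 2. For the lower bound, G contains the cycle 9–0–8–4–7–6–1–3–2–5–9, so G is not a forest; only forests have treewidth ≤ 1, hence tw(G) ≥ 2. Combining the bounds, tw(G) = 2.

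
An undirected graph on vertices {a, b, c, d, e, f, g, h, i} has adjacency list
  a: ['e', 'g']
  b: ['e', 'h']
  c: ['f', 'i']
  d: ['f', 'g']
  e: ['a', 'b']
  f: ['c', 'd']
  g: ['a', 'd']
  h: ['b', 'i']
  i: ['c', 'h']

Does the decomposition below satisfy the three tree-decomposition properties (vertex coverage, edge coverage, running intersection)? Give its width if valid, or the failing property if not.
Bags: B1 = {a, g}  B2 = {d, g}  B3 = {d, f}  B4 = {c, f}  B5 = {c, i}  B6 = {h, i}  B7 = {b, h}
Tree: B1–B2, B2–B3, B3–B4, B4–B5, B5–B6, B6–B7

A tree decomposition must satisfy three properties: every vertex lies in some bag; for every edge, both endpoints lie together in some bag; and for every vertex, the bags containing it form a connected subtree. Here vertex e appears in no bag, so the decomposition is invalid.

No — vertex e appears in no bag.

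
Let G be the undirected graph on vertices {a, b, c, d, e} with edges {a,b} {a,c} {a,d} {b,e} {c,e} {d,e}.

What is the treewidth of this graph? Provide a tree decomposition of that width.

Each bag holds 3 vertices, so the decomposition has width 2, which upper-bounds the treewidth. Since d–e–b–a–d is a cycle in G, G is not acyclic. Forests are exactly the graphs of treewidth ≤ 1, so tw(G) ≥ 2. Hence tw(G) = 2 exactly.

Treewidth 2.
Bags: B1 = {a, d, e}  B2 = {a, b, e}  B3 = {a, c, e}
Tree: B1–B2, B2–B3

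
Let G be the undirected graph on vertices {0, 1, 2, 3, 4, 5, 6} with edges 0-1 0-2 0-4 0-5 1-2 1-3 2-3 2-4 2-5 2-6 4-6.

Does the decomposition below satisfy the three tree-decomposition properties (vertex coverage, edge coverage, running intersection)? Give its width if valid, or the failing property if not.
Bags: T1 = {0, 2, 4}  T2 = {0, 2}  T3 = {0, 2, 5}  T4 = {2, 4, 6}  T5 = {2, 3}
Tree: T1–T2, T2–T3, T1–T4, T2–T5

A tree decomposition must satisfy three properties: every vertex lies in some bag; for every edge, both endpoints lie together in some bag; and for every vertex, the bags containing it form a connected subtree. Here vertex 1 appears in no bag, so the decomposition is invalid.

No — vertex 1 appears in no bag.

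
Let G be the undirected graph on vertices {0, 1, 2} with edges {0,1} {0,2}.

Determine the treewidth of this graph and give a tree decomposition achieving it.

Treewidth 1.
One such decomposition:
Bags: B1 = {0, 1}  B2 = {0, 2}
Tree: B1–B2

Every bag has size at most 2, so the width is 2 − 1 = 1 and tw(G) ≤ 1. Any graph with an edge has treewidth ≥ 1, and G has the edge 0–1. Combining the bounds, tw(G) = 1.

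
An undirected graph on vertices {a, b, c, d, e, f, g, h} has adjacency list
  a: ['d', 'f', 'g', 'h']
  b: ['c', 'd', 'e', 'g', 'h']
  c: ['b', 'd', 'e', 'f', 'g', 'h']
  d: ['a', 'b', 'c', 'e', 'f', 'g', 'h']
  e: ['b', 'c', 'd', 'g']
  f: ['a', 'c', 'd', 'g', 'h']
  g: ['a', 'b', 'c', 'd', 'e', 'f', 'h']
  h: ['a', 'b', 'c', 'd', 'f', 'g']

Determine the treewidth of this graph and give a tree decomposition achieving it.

Every bag has size at most 5, so the width is 5 − 1 = 4 and tw(G) ≤ 4. For the lower bound, the 5 vertices {b, c, d, e, g} are pairwise adjacent, and any tree decomposition puts a clique entirely inside one bag — forcing width ≥ 4. The upper and lower bounds meet at 4, so that is the treewidth.

Treewidth 4.
Bags: B1 = {b, c, d, g, h}  B2 = {c, d, f, g, h}  B3 = {b, c, d, e, g}  B4 = {a, d, f, g, h}
Tree: B1–B2, B1–B3, B2–B4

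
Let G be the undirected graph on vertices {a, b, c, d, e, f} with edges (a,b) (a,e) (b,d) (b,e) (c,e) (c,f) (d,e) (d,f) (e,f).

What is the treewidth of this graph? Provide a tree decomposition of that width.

Treewidth 2.
One such decomposition:
Bags: B1 = {d, e, f}  B2 = {c, e, f}  B3 = {b, d, e}  B4 = {a, b, e}
Tree: B1–B2, B1–B3, B3–B4

The largest bag has 3 vertices, giving width 2; this decomposition certifies tw(G) ≤ 2. On the other hand G contains the 3-clique {d, e, f}. A clique must lie in a single bag of any decomposition, so no decomposition can have width below 2. Combining the bounds, tw(G) = 2.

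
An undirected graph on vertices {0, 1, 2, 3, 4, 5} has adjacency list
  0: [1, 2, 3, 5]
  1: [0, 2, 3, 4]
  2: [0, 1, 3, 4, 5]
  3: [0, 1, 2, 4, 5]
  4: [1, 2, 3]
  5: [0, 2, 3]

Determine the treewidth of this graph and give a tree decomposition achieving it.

Treewidth 3.
Bags: B1 = {0, 1, 2, 3}  B2 = {1, 2, 3, 4}  B3 = {0, 2, 3, 5}
Tree: B1–B2, B1–B3

Each bag holds 4 vertices, so the decomposition has width 3, which upper-bounds the treewidth. On the other hand G contains the 4-clique {0, 1, 2, 3}. A clique must lie in a single bag of any decomposition, so no decomposition can have width below 3. Therefore the treewidth is 3.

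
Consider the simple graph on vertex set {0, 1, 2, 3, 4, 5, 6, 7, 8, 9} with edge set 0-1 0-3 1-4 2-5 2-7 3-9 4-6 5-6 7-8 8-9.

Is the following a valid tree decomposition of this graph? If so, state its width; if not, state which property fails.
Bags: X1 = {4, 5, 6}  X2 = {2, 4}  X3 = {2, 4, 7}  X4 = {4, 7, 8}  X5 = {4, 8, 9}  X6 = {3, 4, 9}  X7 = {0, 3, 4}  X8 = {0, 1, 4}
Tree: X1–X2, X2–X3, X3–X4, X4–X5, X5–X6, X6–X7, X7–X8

No — edge (5,2) lies in no bag.

A tree decomposition must satisfy three properties: every vertex lies in some bag; for every edge, both endpoints lie together in some bag; and for every vertex, the bags containing it form a connected subtree. Here edge (5,2) lies in no bag, so the decomposition is invalid.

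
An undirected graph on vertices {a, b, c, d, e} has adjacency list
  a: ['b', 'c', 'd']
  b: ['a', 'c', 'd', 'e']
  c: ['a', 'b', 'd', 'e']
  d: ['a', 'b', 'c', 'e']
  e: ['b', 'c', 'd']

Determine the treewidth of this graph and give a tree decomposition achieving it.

Treewidth 3.
Bags: B1 = {a, b, c, d}  B2 = {b, c, d, e}
Tree: B1–B2

The largest bag has 4 vertices, giving width 3; this decomposition certifies tw(G) ≤ 3. For the lower bound, the 4 vertices {b, c, d, e} are pairwise adjacent, and any tree decomposition puts a clique entirely inside one bag — forcing width ≥ 3. The upper and lower bounds meet at 3, so that is the treewidth.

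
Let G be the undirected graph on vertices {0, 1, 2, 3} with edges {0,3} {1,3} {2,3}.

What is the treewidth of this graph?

1

A width-1 tree decomposition is:
Bags: B1 = {0, 3}  B2 = {2, 3}  B3 = {1, 3}
Tree: B1–B2, B1–B3
Each bag holds 2 vertices, so the decomposition has width 1, which upper-bounds the treewidth. Any graph with an edge has treewidth ≥ 1, and G has the edge 0–3. Combining the bounds, tw(G) = 1.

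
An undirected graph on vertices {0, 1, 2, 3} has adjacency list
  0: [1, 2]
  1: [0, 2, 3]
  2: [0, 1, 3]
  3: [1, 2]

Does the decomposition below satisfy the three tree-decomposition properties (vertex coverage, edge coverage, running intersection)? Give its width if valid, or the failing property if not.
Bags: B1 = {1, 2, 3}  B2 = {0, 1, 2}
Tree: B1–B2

Yes; width 2.

Vertex coverage: the bags together contain {0, 1, 2, 3}, the full vertex set. Edge coverage: each edge of G has both endpoints in at least one bag. Running intersection: for every vertex, the bags containing it form a connected subtree. All three properties hold, so this is a valid tree decomposition of width max|bag| − 1 = 2, and hence tw(G) ≤ 2.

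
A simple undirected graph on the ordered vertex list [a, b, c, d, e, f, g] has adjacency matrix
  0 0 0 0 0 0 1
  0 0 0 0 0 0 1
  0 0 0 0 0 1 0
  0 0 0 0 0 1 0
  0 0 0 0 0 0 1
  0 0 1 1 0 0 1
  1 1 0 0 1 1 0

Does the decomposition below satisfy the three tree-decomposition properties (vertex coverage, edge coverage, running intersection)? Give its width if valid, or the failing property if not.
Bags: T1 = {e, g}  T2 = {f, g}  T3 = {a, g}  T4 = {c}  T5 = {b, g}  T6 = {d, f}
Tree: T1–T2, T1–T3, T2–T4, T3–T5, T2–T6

A tree decomposition must satisfy three properties: every vertex lies in some bag; for every edge, both endpoints lie together in some bag; and for every vertex, the bags containing it form a connected subtree. Here edge (f,c) lies in no bag, so the decomposition is invalid.

No — edge (f,c) lies in no bag.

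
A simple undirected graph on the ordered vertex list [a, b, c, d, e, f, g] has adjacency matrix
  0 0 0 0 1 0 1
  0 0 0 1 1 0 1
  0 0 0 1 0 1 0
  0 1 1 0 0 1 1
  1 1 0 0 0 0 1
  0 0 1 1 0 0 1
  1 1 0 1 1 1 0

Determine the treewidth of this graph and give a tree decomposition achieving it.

Treewidth 2.
One optimal decomposition is:
Bags: B1 = {b, d, g}  B2 = {b, e, g}  B3 = {d, f, g}  B4 = {a, e, g}  B5 = {c, d, f}
Tree: B1–B2, B1–B3, B2–B4, B3–B5

Every bag has size at most 3, so the width is 3 − 1 = 2 and tw(G) ≤ 2. On the other hand G contains the 3-clique {d, f, g}. A clique must lie in a single bag of any decomposition, so no decomposition can have width below 2. The upper and lower bounds meet at 2, so that is the treewidth.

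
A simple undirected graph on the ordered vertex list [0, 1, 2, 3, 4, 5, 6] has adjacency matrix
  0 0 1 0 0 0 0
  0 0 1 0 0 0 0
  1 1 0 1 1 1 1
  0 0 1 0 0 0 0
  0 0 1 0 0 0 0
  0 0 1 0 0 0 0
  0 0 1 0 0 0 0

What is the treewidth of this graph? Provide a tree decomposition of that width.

Treewidth 1.
Bags: B1 = {2, 5}  B2 = {2, 3}  B3 = {1, 2}  B4 = {2, 6}  B5 = {0, 2}  B6 = {2, 4}
Tree: B1–B2, B1–B3, B2–B4, B3–B5, B1–B6

Every bag has size at most 2, so the width is 2 − 1 = 1 and tw(G) ≤ 1. G has an edge, so its treewidth is at least 1. Therefore the treewidth is 1.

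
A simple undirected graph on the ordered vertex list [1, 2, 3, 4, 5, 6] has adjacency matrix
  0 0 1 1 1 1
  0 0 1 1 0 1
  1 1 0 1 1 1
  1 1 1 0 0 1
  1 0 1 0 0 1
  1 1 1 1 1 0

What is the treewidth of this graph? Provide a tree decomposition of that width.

Each bag holds 4 vertices, so the decomposition has width 3, which upper-bounds the treewidth. For the lower bound, the 4 vertices {1, 3, 4, 6} are pairwise adjacent, and any tree decomposition puts a clique entirely inside one bag — forcing width ≥ 3. Combining the bounds, tw(G) = 3.

Treewidth 3.
Bags: B1 = {2, 3, 4, 6}  B2 = {1, 3, 4, 6}  B3 = {1, 3, 5, 6}
Tree: B1–B2, B2–B3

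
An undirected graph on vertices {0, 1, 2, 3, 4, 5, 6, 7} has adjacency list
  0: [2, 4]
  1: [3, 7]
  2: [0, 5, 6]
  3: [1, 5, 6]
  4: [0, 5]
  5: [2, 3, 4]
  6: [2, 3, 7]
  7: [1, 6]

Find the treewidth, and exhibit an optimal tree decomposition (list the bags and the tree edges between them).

Each bag holds 3 vertices, so the decomposition has width 2, which upper-bounds the treewidth. For the lower bound, G contains the cycle 0–4–5–2–0, so G is not a forest; only forests have treewidth ≤ 1, hence tw(G) ≥ 2. Hence tw(G) = 2 exactly.

Treewidth 2.
One optimal decomposition is:
Bags: B1 = {0, 2, 4}  B2 = {2, 4, 5}  B3 = {2, 5, 6}  B4 = {3, 5, 6}  B5 = {3, 6, 7}  B6 = {1, 3, 7}
Tree: B1–B2, B2–B3, B3–B4, B4–B5, B5–B6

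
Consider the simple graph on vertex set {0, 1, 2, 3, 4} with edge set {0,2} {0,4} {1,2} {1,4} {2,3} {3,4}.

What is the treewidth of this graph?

A width-2 tree decomposition is:
Bags: B1 = {0, 2, 4}  B2 = {1, 2, 4}  B3 = {2, 3, 4}
Tree: B1–B2, B2–B3
The largest bag has 3 vertices, giving width 2; this decomposition certifies tw(G) ≤ 2. For the lower bound, G contains the cycle 2–0–4–1–2, so G is not a forest; only forests have treewidth ≤ 1, hence tw(G) ≥ 2. The upper and lower bounds meet at 2, so that is the treewidth.

2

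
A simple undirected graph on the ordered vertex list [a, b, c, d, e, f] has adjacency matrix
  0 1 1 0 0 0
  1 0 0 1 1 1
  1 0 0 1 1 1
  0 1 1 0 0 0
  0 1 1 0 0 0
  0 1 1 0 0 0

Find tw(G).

A width-2 tree decomposition is:
Bags: B1 = {b, c, e}  B2 = {a, b, c}  B3 = {b, c, d}  B4 = {b, c, f}
Tree: B1–B2, B2–B3, B3–B4
Every bag has size at most 3, so the width is 3 − 1 = 2 and tw(G) ≤ 2. Since b–e–c–a–b is a cycle in G, G is not acyclic. Forests are exactly the graphs of treewidth ≤ 1, so tw(G) ≥ 2. The upper and lower bounds meet at 2, so that is the treewidth.

2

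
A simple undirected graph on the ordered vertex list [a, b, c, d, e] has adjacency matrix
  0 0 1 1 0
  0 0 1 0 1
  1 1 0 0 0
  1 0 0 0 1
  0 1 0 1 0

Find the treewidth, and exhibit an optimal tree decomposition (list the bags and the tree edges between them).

Treewidth 2.
Bags: B1 = {b, d, e}  B2 = {b, c, d}  B3 = {a, c, d}
Tree: B1–B2, B2–B3

Every bag has size at most 3, so the width is 3 − 1 = 2 and tw(G) ≤ 2. The edges d–e–b–c–a–d form a cycle, so G is not a tree and its treewidth is at least 2. The upper and lower bounds meet at 2, so that is the treewidth.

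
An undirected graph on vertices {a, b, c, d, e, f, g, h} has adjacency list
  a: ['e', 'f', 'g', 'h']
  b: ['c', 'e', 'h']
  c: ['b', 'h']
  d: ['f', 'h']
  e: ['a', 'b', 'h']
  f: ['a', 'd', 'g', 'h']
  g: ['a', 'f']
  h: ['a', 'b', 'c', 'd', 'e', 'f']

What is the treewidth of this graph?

2

A width-2 tree decomposition is:
Bags: B1 = {d, f, h}  B2 = {a, f, h}  B3 = {a, f, g}  B4 = {a, e, h}  B5 = {b, e, h}  B6 = {b, c, h}
Tree: B1–B2, B2–B3, B2–B4, B4–B5, B5–B6
The largest bag has 3 vertices, giving width 2; this decomposition certifies tw(G) ≤ 2. For the lower bound, the 3 vertices {a, f, g} are pairwise adjacent, and any tree decomposition puts a clique entirely inside one bag — forcing width ≥ 2. Combining the bounds, tw(G) = 2.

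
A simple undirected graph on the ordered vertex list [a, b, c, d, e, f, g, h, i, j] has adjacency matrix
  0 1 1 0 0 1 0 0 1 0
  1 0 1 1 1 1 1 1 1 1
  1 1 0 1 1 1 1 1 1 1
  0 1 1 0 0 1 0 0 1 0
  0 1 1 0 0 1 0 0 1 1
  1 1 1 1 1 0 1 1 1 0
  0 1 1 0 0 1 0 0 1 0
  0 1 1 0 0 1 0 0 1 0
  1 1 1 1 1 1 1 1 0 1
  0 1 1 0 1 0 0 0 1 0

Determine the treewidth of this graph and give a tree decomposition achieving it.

Treewidth 4.
Bags: B1 = {b, c, e, f, i}  B2 = {b, c, e, i, j}  B3 = {a, b, c, f, i}  B4 = {b, c, f, g, i}  B5 = {b, c, d, f, i}  B6 = {b, c, f, h, i}
Tree: B1–B2, B1–B3, B1–B4, B1–B5, B1–B6

Every bag has size at most 5, so the width is 5 − 1 = 4 and tw(G) ≤ 4. On the other hand G contains the 5-clique {b, c, e, i, j}. A clique must lie in a single bag of any decomposition, so no decomposition can have width below 4. Combining the bounds, tw(G) = 4.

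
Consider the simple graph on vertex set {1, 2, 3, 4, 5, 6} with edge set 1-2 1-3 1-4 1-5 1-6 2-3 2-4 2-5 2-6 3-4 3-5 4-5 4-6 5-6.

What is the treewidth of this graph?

4

A width-4 tree decomposition is:
Bags: B1 = {1, 2, 3, 4, 5}  B2 = {1, 2, 4, 5, 6}
Tree: B1–B2
The largest bag has 5 vertices, giving width 4; this decomposition certifies tw(G) ≤ 4. On the other hand G contains the 5-clique {1, 2, 3, 4, 5}. A clique must lie in a single bag of any decomposition, so no decomposition can have width below 4. Combining the bounds, tw(G) = 4.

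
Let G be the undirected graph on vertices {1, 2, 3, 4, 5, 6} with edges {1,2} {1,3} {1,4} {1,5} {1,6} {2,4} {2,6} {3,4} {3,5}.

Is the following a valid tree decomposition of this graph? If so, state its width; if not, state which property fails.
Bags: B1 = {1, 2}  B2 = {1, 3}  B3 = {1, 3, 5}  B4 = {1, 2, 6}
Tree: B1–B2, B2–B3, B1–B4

A tree decomposition must satisfy three properties: every vertex lies in some bag; for every edge, both endpoints lie together in some bag; and for every vertex, the bags containing it form a connected subtree. Here vertex 4 appears in no bag, so the decomposition is invalid.

No — vertex 4 appears in no bag.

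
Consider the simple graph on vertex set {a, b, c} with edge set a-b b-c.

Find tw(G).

A width-1 tree decomposition is:
Bags: B1 = {b, c}  B2 = {a, b}
Tree: B1–B2
The largest bag has 2 vertices, giving width 1; this decomposition certifies tw(G) ≤ 1. Since G has at least one edge (e.g. b–c), it is not an edgeless graph, so tw(G) ≥ 1. Therefore the treewidth is 1.

1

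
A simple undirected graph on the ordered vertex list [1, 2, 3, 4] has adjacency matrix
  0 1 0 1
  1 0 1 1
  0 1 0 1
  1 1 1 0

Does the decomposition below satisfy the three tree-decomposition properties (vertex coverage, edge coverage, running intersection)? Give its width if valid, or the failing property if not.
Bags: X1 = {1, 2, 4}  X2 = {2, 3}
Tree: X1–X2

A tree decomposition must satisfy three properties: every vertex lies in some bag; for every edge, both endpoints lie together in some bag; and for every vertex, the bags containing it form a connected subtree. Here edge (4,3) lies in no bag, so the decomposition is invalid.

No — edge (4,3) lies in no bag.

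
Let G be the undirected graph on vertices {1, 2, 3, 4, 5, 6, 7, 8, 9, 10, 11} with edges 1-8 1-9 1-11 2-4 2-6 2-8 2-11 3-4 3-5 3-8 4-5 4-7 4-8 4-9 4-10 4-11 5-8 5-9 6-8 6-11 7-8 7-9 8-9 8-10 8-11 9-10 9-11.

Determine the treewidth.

3

A width-3 tree decomposition is:
Bags: B1 = {4, 7, 8, 9}  B2 = {4, 8, 9, 11}  B3 = {2, 4, 8, 11}  B4 = {2, 6, 8, 11}  B5 = {1, 8, 9, 11}  B6 = {4, 5, 8, 9}  B7 = {4, 8, 9, 10}  B8 = {3, 4, 5, 8}
Tree: B1–B2, B2–B3, B3–B4, B2–B5, B2–B6, B2–B7, B6–B8
Every bag has size at most 4, so the width is 4 − 1 = 3 and tw(G) ≤ 3. For the lower bound, the 4 vertices {1, 8, 9, 11} are pairwise adjacent, and any tree decomposition puts a clique entirely inside one bag — forcing width ≥ 3. Hence tw(G) = 3 exactly.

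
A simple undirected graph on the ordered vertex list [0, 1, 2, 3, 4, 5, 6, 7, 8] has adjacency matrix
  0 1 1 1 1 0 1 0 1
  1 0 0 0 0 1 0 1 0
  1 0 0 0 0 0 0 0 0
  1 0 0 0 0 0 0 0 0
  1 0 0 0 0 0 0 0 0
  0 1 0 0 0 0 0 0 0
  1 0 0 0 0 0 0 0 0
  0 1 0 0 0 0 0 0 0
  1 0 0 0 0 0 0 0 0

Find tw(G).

1

A width-1 tree decomposition is:
Bags: B1 = {0, 6}  B2 = {0, 2}  B3 = {0, 4}  B4 = {0, 8}  B5 = {0, 1}  B6 = {0, 3}  B7 = {1, 5}  B8 = {1, 7}
Tree: B1–B2, B1–B3, B2–B4, B2–B5, B2–B6, B5–B7, B5–B8
The largest bag has 2 vertices, giving width 1; this decomposition certifies tw(G) ≤ 1. Since G has at least one edge (e.g. 0–6), it is not an edgeless graph, so tw(G) ≥ 1. Hence tw(G) = 1 exactly.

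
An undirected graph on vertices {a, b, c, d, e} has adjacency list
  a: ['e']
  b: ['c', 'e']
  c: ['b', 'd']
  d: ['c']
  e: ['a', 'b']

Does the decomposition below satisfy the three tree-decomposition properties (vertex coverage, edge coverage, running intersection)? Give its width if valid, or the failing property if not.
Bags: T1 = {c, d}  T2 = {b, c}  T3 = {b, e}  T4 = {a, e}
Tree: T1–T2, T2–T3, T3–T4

Yes; width 1.

Vertex coverage: the bags together contain {a, b, c, d, e}, the full vertex set. Edge coverage: each edge of G has both endpoints in at least one bag. Running intersection: for every vertex, the bags containing it form a connected subtree. All three properties hold, so this is a valid tree decomposition of width max|bag| − 1 = 1, and hence tw(G) ≤ 1.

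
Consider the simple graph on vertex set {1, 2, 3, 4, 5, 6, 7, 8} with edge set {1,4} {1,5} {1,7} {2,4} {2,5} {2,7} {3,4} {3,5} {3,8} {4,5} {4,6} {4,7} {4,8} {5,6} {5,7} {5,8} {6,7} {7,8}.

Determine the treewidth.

3

A width-3 tree decomposition is:
Bags: B1 = {3, 4, 5, 8}  B2 = {4, 5, 7, 8}  B3 = {2, 4, 5, 7}  B4 = {1, 4, 5, 7}  B5 = {4, 5, 6, 7}
Tree: B1–B2, B2–B3, B2–B4, B3–B5
Each bag holds 4 vertices, so the decomposition has width 3, which upper-bounds the treewidth. On the other hand G contains the 4-clique {3, 4, 5, 8}. A clique must lie in a single bag of any decomposition, so no decomposition can have width below 3. Therefore the treewidth is 3.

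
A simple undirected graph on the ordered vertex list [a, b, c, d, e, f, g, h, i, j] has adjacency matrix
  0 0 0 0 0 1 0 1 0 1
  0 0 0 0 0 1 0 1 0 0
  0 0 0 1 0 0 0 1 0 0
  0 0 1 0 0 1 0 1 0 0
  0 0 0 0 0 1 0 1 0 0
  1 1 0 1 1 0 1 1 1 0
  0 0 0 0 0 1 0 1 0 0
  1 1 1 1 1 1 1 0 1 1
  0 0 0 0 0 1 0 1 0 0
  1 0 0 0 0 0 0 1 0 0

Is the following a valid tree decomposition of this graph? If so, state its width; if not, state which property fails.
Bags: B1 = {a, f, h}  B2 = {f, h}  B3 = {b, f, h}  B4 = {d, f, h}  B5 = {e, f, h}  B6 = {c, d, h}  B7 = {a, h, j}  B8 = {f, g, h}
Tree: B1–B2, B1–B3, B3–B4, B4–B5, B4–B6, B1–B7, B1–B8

A tree decomposition must satisfy three properties: every vertex lies in some bag; for every edge, both endpoints lie together in some bag; and for every vertex, the bags containing it form a connected subtree. Here vertex i appears in no bag, so the decomposition is invalid.

No — vertex i appears in no bag.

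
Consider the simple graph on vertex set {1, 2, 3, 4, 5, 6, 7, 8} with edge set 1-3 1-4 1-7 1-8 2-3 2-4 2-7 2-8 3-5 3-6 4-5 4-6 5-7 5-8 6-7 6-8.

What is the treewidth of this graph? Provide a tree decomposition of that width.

Treewidth 4.
Bags: B1 = {3, 4, 5, 7, 8}  B2 = {3, 4, 6, 7, 8}  B3 = {2, 3, 4, 7, 8}  B4 = {1, 3, 4, 7, 8}
Tree: B1–B2, B2–B3, B3–B4

Each bag holds 5 vertices, so the decomposition has width 4, which upper-bounds the treewidth. For the lower bound: the 5 vertex sets {4,5}, {6,7}, {2,8}, {3}, {1} are disjoint, each induces a connected subgraph, and every pair is joined by at least one edge of G. Contracting each set to a single vertex therefore yields K_{5} as a minor, and since treewidth is minor-monotone, tw(G) ≥ tw(K_{5}) = 4. Therefore the treewidth is 4.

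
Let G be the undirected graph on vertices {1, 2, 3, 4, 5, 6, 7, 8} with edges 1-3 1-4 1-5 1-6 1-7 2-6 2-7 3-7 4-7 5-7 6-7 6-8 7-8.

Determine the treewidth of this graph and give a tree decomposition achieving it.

Treewidth 2.
Bags: B1 = {1, 6, 7}  B2 = {2, 6, 7}  B3 = {1, 5, 7}  B4 = {1, 4, 7}  B5 = {6, 7, 8}  B6 = {1, 3, 7}
Tree: B1–B2, B1–B3, B1–B4, B2–B5, B1–B6

The largest bag has 3 vertices, giving width 2; this decomposition certifies tw(G) ≤ 2. Conversely, {6, 7, 8} is a clique of size 3, and the vertices of any clique must share a bag in every tree decomposition; so some bag has ≥ 3 vertices and tw(G) ≥ 2. Therefore the treewidth is 2.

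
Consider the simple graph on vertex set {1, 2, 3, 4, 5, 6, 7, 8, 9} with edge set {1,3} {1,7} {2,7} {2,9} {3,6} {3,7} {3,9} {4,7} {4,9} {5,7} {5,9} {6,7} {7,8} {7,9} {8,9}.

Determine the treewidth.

2

A width-2 tree decomposition is:
Bags: B1 = {2, 7, 9}  B2 = {3, 7, 9}  B3 = {5, 7, 9}  B4 = {3, 6, 7}  B5 = {4, 7, 9}  B6 = {1, 3, 7}  B7 = {7, 8, 9}
Tree: B1–B2, B1–B3, B2–B4, B2–B5, B2–B6, B2–B7
The largest bag has 3 vertices, giving width 2; this decomposition certifies tw(G) ≤ 2. Conversely, {1, 3, 7} is a clique of size 3, and the vertices of any clique must share a bag in every tree decomposition; so some bag has ≥ 3 vertices and tw(G) ≥ 2. Therefore the treewidth is 2.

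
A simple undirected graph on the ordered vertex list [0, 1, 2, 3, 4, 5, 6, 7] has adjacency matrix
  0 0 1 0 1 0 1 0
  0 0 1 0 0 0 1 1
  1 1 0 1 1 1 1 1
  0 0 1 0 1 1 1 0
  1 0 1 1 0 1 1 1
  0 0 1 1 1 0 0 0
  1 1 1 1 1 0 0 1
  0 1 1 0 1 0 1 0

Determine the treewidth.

3

A width-3 tree decomposition is:
Bags: B1 = {2, 3, 4, 5}  B2 = {2, 3, 4, 6}  B3 = {0, 2, 4, 6}  B4 = {2, 4, 6, 7}  B5 = {1, 2, 6, 7}
Tree: B1–B2, B2–B3, B3–B4, B4–B5
The largest bag has 4 vertices, giving width 3; this decomposition certifies tw(G) ≤ 3. Conversely, {1, 2, 6, 7} is a clique of size 4, and the vertices of any clique must share a bag in every tree decomposition; so some bag has ≥ 4 vertices and tw(G) ≥ 3. Hence tw(G) = 3 exactly.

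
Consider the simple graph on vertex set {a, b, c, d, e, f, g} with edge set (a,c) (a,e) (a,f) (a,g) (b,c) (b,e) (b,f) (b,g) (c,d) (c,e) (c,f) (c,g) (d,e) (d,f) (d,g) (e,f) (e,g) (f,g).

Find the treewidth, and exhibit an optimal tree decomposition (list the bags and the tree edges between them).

Treewidth 4.
One optimal decomposition is:
Bags: B1 = {a, c, e, f, g}  B2 = {b, c, e, f, g}  B3 = {c, d, e, f, g}
Tree: B1–B2, B2–B3

The largest bag has 5 vertices, giving width 4; this decomposition certifies tw(G) ≤ 4. For the lower bound, the 5 vertices {c, d, e, f, g} are pairwise adjacent, and any tree decomposition puts a clique entirely inside one bag — forcing width ≥ 4. Therefore the treewidth is 4.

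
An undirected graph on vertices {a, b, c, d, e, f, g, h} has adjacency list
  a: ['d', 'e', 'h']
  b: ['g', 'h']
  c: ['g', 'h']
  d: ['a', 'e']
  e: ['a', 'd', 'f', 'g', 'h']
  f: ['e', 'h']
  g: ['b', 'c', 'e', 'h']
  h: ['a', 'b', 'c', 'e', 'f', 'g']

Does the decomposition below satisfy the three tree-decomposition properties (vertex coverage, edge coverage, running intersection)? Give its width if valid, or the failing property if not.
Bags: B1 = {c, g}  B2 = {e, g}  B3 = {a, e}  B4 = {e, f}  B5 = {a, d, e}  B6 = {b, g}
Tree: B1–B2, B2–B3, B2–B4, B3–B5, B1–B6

A tree decomposition must satisfy three properties: every vertex lies in some bag; for every edge, both endpoints lie together in some bag; and for every vertex, the bags containing it form a connected subtree. Here vertex h appears in no bag, so the decomposition is invalid.

No — vertex h appears in no bag.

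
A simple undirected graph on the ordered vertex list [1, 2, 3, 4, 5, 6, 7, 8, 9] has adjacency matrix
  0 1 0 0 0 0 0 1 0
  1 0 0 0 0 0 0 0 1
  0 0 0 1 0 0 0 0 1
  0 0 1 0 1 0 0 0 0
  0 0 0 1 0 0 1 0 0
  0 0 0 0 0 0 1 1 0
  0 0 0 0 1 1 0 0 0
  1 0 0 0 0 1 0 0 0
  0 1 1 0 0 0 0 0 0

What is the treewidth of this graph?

A width-2 tree decomposition is:
Bags: B1 = {5, 6, 7}  B2 = {4, 5, 6}  B3 = {3, 4, 6}  B4 = {3, 6, 9}  B5 = {2, 6, 9}  B6 = {1, 2, 6}  B7 = {1, 6, 8}
Tree: B1–B2, B2–B3, B3–B4, B4–B5, B5–B6, B6–B7
Each bag holds 3 vertices, so the decomposition has width 2, which upper-bounds the treewidth. Since 6–7–5–4–3–9–2–1–8–6 is a cycle in G, G is not acyclic. Forests are exactly the graphs of treewidth ≤ 1, so tw(G) ≥ 2. The upper and lower bounds meet at 2, so that is the treewidth.

2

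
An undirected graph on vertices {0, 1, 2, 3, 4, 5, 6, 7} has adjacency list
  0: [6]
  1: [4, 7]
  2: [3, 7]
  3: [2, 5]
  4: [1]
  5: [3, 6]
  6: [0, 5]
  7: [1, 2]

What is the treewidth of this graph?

1

A width-1 tree decomposition is:
Bags: B1 = {1, 4}  B2 = {1, 7}  B3 = {2, 7}  B4 = {2, 3}  B5 = {3, 5}  B6 = {5, 6}  B7 = {0, 6}
Tree: B1–B2, B2–B3, B3–B4, B4–B5, B5–B6, B6–B7
Every bag has size at most 2, so the width is 2 − 1 = 1 and tw(G) ≤ 1. Any graph with an edge has treewidth ≥ 1, and G has the edge 4–1. Combining the bounds, tw(G) = 1.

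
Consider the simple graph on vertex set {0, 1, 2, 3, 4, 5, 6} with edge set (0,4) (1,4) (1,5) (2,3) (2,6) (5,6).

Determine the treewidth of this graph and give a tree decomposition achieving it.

Every bag has size at most 2, so the width is 2 − 1 = 1 and tw(G) ≤ 1. Since G has at least one edge (e.g. 0–4), it is not an edgeless graph, so tw(G) ≥ 1. The upper and lower bounds meet at 1, so that is the treewidth.

Treewidth 1.
One such decomposition:
Bags: B1 = {0, 4}  B2 = {1, 4}  B3 = {1, 5}  B4 = {5, 6}  B5 = {2, 6}  B6 = {2, 3}
Tree: B1–B2, B2–B3, B3–B4, B4–B5, B5–B6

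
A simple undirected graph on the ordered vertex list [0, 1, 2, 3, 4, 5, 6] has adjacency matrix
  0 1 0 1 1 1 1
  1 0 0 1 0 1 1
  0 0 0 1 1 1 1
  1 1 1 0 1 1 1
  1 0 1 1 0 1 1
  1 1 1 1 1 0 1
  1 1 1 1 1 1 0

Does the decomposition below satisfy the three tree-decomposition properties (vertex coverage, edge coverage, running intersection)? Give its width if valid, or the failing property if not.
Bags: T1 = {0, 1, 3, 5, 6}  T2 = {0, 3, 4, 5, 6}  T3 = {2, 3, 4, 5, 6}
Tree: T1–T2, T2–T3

Every vertex of G appears in some bag (union = {0, 1, 2, 3, 4, 5, 6}); every edge is covered by a bag; and for each vertex v the set of bags containing v is connected in the bag tree. The decomposition is therefore valid. The largest bag has 5 vertices, so the width is 4.

Yes; width 4.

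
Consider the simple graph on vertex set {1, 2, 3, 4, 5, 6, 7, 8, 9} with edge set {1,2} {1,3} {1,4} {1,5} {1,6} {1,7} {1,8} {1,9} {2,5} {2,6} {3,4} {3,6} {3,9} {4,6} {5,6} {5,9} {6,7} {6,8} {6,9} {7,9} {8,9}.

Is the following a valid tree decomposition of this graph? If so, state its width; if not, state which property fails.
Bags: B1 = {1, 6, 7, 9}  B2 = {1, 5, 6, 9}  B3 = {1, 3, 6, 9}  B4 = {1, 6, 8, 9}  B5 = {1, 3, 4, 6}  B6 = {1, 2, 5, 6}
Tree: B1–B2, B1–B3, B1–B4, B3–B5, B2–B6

Checking the three conditions: (i) the bags cover all of {1, 2, 3, 4, 5, 6, 7, 8, 9}; (ii) for each edge, some bag contains both endpoints; (iii) the bags containing any fixed vertex form a subtree. All hold, so the decomposition is valid with width 4 − 1 = 3.

Yes; width 3.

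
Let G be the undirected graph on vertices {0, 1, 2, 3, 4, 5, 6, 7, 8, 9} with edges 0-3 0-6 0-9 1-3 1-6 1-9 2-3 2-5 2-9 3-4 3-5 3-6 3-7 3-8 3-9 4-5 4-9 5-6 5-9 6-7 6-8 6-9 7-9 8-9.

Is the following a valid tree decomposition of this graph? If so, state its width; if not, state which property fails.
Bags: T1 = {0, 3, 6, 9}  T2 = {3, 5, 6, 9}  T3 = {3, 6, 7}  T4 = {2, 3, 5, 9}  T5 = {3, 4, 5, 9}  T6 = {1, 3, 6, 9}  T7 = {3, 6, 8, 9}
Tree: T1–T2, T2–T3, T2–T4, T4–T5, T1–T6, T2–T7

A tree decomposition must satisfy three properties: every vertex lies in some bag; for every edge, both endpoints lie together in some bag; and for every vertex, the bags containing it form a connected subtree. Here edge (9,7) lies in no bag, so the decomposition is invalid.

No — edge (9,7) lies in no bag.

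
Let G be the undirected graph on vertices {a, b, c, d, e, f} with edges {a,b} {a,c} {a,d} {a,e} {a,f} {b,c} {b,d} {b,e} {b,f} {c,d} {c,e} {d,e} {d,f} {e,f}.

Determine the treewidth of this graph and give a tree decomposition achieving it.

The largest bag has 5 vertices, giving width 4; this decomposition certifies tw(G) ≤ 4. On the other hand G contains the 5-clique {a, b, c, d, e}. A clique must lie in a single bag of any decomposition, so no decomposition can have width below 4. The upper and lower bounds meet at 4, so that is the treewidth.

Treewidth 4.
Bags: B1 = {a, b, d, e, f}  B2 = {a, b, c, d, e}
Tree: B1–B2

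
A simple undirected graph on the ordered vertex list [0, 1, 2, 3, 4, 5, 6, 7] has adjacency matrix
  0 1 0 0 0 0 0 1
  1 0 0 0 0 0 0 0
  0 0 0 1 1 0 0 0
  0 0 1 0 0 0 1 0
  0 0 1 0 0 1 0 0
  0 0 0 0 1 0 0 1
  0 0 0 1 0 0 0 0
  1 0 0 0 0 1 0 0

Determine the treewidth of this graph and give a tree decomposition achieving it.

Treewidth 1.
Bags: B1 = {3, 6}  B2 = {2, 3}  B3 = {2, 4}  B4 = {4, 5}  B5 = {5, 7}  B6 = {0, 7}  B7 = {0, 1}
Tree: B1–B2, B2–B3, B3–B4, B4–B5, B5–B6, B6–B7

Every bag has size at most 2, so the width is 2 − 1 = 1 and tw(G) ≤ 1. Since G has at least one edge (e.g. 6–3), it is not an edgeless graph, so tw(G) ≥ 1. Therefore the treewidth is 1.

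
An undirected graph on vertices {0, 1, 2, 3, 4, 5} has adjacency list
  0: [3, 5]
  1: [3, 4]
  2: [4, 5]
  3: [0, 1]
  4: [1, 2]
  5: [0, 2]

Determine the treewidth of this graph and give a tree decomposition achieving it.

Every bag has size at most 3, so the width is 3 − 1 = 2 and tw(G) ≤ 2. The edges 5–2–4–1–3–0–5 form a cycle, so G is not a tree and its treewidth is at least 2. The upper and lower bounds meet at 2, so that is the treewidth.

Treewidth 2.
One optimal decomposition is:
Bags: B1 = {2, 4, 5}  B2 = {1, 4, 5}  B3 = {1, 3, 5}  B4 = {0, 3, 5}
Tree: B1–B2, B2–B3, B3–B4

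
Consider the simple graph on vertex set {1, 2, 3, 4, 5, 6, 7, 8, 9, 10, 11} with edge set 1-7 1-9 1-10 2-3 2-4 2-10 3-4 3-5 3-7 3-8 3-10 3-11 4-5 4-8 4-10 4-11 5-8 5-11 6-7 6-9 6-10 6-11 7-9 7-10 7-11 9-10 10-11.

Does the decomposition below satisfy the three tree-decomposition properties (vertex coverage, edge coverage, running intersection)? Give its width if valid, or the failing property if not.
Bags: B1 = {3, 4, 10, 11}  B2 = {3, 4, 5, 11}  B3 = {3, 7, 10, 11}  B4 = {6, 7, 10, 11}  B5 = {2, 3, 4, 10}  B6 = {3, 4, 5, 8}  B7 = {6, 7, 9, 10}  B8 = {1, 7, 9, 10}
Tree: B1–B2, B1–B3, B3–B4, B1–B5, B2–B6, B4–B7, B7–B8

Vertex coverage: the bags together contain {1, 2, 3, 4, 5, 6, 7, 8, 9, 10, 11}, the full vertex set. Edge coverage: each edge of G has both endpoints in at least one bag. Running intersection: for every vertex, the bags containing it form a connected subtree. All three properties hold, so this is a valid tree decomposition of width max|bag| − 1 = 3, and hence tw(G) ≤ 3.

Yes; width 3.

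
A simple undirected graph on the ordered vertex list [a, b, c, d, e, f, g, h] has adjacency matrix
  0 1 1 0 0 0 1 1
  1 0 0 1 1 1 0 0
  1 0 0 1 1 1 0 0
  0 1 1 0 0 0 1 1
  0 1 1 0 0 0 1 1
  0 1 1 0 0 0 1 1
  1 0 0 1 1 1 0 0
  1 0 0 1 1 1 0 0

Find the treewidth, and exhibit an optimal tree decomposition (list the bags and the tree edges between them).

The largest bag has 5 vertices, giving width 4; this decomposition certifies tw(G) ≤ 4. For the lower bound: the 5 vertex sets {b,f}, {e,h}, {a,c}, {d}, {g} are disjoint, each induces a connected subgraph, and every pair is joined by at least one edge of G. Contracting each set to a single vertex therefore yields K_{5} as a minor, and since treewidth is minor-monotone, tw(G) ≥ tw(K_{5}) = 4. The upper and lower bounds meet at 4, so that is the treewidth.

Treewidth 4.
Bags: B1 = {a, b, d, e, f}  B2 = {a, d, e, f, h}  B3 = {a, c, d, e, f}  B4 = {a, d, e, f, g}
Tree: B1–B2, B2–B3, B3–B4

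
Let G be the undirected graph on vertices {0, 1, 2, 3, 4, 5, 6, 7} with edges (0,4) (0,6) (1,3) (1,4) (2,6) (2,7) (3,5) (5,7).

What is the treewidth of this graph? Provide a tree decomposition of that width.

Treewidth 2.
One such decomposition:
Bags: B1 = {3, 5, 7}  B2 = {2, 3, 7}  B3 = {2, 3, 6}  B4 = {0, 3, 6}  B5 = {0, 3, 4}  B6 = {1, 3, 4}
Tree: B1–B2, B2–B3, B3–B4, B4–B5, B5–B6

The largest bag has 3 vertices, giving width 2; this decomposition certifies tw(G) ≤ 2. The edges 3–5–7–2–6–0–4–1–3 form a cycle, so G is not a tree and its treewidth is at least 2. Hence tw(G) = 2 exactly.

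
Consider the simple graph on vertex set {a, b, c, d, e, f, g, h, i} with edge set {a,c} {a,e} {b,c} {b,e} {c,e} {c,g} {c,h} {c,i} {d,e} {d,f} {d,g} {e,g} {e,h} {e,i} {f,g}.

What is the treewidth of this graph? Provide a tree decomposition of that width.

Treewidth 2.
One such decomposition:
Bags: B1 = {c, e, h}  B2 = {c, e, i}  B3 = {c, e, g}  B4 = {a, c, e}  B5 = {d, e, g}  B6 = {b, c, e}  B7 = {d, f, g}
Tree: B1–B2, B2–B3, B3–B4, B3–B5, B3–B6, B5–B7

The largest bag has 3 vertices, giving width 2; this decomposition certifies tw(G) ≤ 2. On the other hand G contains the 3-clique {d, e, g}. A clique must lie in a single bag of any decomposition, so no decomposition can have width below 2. The upper and lower bounds meet at 2, so that is the treewidth.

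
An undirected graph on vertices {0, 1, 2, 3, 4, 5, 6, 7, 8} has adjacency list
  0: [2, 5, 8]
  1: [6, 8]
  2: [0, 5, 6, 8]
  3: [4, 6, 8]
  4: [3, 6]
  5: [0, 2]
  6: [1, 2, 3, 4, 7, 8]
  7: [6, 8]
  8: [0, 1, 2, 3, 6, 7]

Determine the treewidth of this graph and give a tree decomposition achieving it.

Treewidth 2.
Bags: B1 = {3, 6, 8}  B2 = {2, 6, 8}  B3 = {0, 2, 8}  B4 = {6, 7, 8}  B5 = {3, 4, 6}  B6 = {0, 2, 5}  B7 = {1, 6, 8}
Tree: B1–B2, B2–B3, B2–B4, B1–B5, B3–B6, B1–B7

Every bag has size at most 3, so the width is 3 − 1 = 2 and tw(G) ≤ 2. Conversely, {0, 2, 8} is a clique of size 3, and the vertices of any clique must share a bag in every tree decomposition; so some bag has ≥ 3 vertices and tw(G) ≥ 2. Hence tw(G) = 2 exactly.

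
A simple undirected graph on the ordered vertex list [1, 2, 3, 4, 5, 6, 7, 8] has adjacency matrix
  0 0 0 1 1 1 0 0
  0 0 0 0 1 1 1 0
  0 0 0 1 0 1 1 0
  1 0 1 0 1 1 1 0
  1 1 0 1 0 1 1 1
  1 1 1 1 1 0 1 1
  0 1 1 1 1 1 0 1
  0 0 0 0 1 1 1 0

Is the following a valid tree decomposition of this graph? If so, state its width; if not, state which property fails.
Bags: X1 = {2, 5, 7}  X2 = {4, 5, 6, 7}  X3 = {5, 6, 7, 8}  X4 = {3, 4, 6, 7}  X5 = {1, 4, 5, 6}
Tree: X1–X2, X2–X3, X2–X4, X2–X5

No — edge (6,2) lies in no bag.

A tree decomposition must satisfy three properties: every vertex lies in some bag; for every edge, both endpoints lie together in some bag; and for every vertex, the bags containing it form a connected subtree. Here edge (6,2) lies in no bag, so the decomposition is invalid.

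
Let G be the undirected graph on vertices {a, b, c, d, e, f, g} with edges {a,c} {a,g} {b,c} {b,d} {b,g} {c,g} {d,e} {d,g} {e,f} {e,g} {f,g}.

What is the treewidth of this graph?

A width-2 tree decomposition is:
Bags: B1 = {b, c, g}  B2 = {b, d, g}  B3 = {d, e, g}  B4 = {e, f, g}  B5 = {a, c, g}
Tree: B1–B2, B2–B3, B3–B4, B1–B5
Each bag holds 3 vertices, so the decomposition has width 2, which upper-bounds the treewidth. On the other hand G contains the 3-clique {d, e, g}. A clique must lie in a single bag of any decomposition, so no decomposition can have width below 2. Combining the bounds, tw(G) = 2.

2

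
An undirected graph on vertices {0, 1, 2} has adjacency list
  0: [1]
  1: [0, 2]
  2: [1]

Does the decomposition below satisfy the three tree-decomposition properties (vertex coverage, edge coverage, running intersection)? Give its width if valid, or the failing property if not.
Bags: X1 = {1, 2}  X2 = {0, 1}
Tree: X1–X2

Yes; width 1.

Every vertex of G appears in some bag (union = {0, 1, 2}); every edge is covered by a bag; and for each vertex v the set of bags containing v is connected in the bag tree. The decomposition is therefore valid. The largest bag has 2 vertices, so the width is 1.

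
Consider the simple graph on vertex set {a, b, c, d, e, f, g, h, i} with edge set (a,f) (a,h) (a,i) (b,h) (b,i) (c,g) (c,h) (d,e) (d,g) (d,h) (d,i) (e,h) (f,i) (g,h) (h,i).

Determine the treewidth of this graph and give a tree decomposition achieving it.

Treewidth 2.
One optimal decomposition is:
Bags: B1 = {d, e, h}  B2 = {d, h, i}  B3 = {b, h, i}  B4 = {a, h, i}  B5 = {d, g, h}  B6 = {a, f, i}  B7 = {c, g, h}
Tree: B1–B2, B2–B3, B2–B4, B2–B5, B4–B6, B5–B7

Every bag has size at most 3, so the width is 3 − 1 = 2 and tw(G) ≤ 2. For the lower bound, the 3 vertices {d, g, h} are pairwise adjacent, and any tree decomposition puts a clique entirely inside one bag — forcing width ≥ 2. Combining the bounds, tw(G) = 2.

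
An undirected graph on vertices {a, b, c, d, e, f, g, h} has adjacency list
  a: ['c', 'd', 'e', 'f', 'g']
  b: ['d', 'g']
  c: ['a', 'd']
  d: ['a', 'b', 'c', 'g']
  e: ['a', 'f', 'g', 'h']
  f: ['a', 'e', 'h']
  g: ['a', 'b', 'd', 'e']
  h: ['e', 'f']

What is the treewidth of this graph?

A width-2 tree decomposition is:
Bags: B1 = {a, d, g}  B2 = {b, d, g}  B3 = {a, e, g}  B4 = {a, c, d}  B5 = {a, e, f}  B6 = {e, f, h}
Tree: B1–B2, B1–B3, B1–B4, B3–B5, B5–B6
Every bag has size at most 3, so the width is 3 − 1 = 2 and tw(G) ≤ 2. On the other hand G contains the 3-clique {e, f, h}. A clique must lie in a single bag of any decomposition, so no decomposition can have width below 2. Combining the bounds, tw(G) = 2.

2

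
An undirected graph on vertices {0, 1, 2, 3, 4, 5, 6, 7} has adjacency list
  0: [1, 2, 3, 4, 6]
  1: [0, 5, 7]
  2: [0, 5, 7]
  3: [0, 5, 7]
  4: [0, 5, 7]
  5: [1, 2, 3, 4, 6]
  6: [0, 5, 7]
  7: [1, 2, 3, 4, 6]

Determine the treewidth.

A width-3 tree decomposition is:
Bags: B1 = {0, 2, 5, 7}  B2 = {0, 3, 5, 7}  B3 = {0, 1, 5, 7}  B4 = {0, 4, 5, 7}  B5 = {0, 5, 6, 7}
Tree: B1–B2, B2–B3, B3–B4, B4–B5
Every bag has size at most 4, so the width is 4 − 1 = 3 and tw(G) ≤ 3. For the lower bound: the 4 vertex sets {0,2}, {3,7}, {5}, {1} are disjoint, each induces a connected subgraph, and every pair is joined by at least one edge of G. Contracting each set to a single vertex therefore yields K_{4} as a minor, and since treewidth is minor-monotone, tw(G) ≥ tw(K_{4}) = 3. The upper and lower bounds meet at 3, so that is the treewidth.

3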